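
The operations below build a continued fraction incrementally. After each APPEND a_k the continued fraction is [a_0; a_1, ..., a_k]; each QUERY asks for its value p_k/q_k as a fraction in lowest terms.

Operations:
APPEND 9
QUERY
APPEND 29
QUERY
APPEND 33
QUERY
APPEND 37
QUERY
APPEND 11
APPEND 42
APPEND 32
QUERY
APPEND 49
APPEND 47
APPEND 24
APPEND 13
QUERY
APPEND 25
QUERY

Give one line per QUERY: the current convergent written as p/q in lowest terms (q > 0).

9/1
262/29
8655/958
320497/35475
4763649994/527276335
3440540413834870/380824691593879
86277322497627789/9549817987774319

APPEND 9: p_0 = 9·1 + 0 = 9, q_0 = 9·0 + 1 = 1 → 9/1
APPEND 29: p_1 = 29·9 + 1 = 262, q_1 = 29·1 + 0 = 29 → 262/29
APPEND 33: p_2 = 33·262 + 9 = 8655, q_2 = 33·29 + 1 = 958 → 8655/958
APPEND 37: p_3 = 37·8655 + 262 = 320497, q_3 = 37·958 + 29 = 35475 → 320497/35475
APPEND 11: p_4 = 11·320497 + 8655 = 3534122, q_4 = 11·35475 + 958 = 391183 → 3534122/391183
APPEND 42: p_5 = 42·3534122 + 320497 = 148753621, q_5 = 42·391183 + 35475 = 16465161 → 148753621/16465161
APPEND 32: p_6 = 32·148753621 + 3534122 = 4763649994, q_6 = 32·16465161 + 391183 = 527276335 → 4763649994/527276335
APPEND 49: p_7 = 49·4763649994 + 148753621 = 233567603327, q_7 = 49·527276335 + 16465161 = 25853005576 → 233567603327/25853005576
APPEND 47: p_8 = 47·233567603327 + 4763649994 = 10982441006363, q_8 = 47·25853005576 + 527276335 = 1215618538407 → 10982441006363/1215618538407
APPEND 24: p_9 = 24·10982441006363 + 233567603327 = 263812151756039, q_9 = 24·1215618538407 + 25853005576 = 29200697927344 → 263812151756039/29200697927344
APPEND 13: p_10 = 13·263812151756039 + 10982441006363 = 3440540413834870, q_10 = 13·29200697927344 + 1215618538407 = 380824691593879 → 3440540413834870/380824691593879
APPEND 25: p_11 = 25·3440540413834870 + 263812151756039 = 86277322497627789, q_11 = 25·380824691593879 + 29200697927344 = 9549817987774319 → 86277322497627789/9549817987774319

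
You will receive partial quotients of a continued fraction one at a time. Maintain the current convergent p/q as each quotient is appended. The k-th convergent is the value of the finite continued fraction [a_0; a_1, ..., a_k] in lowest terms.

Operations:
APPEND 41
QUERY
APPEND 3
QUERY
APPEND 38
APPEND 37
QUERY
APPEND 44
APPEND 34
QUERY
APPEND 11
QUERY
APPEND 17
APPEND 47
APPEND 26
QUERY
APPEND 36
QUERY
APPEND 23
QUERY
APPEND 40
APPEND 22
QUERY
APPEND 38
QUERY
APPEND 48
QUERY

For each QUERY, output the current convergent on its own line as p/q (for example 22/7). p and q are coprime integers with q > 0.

APPEND 41: p_0 = 41·1 + 0 = 41, q_0 = 41·0 + 1 = 1 → 41/1
APPEND 3: p_1 = 3·41 + 1 = 124, q_1 = 3·1 + 0 = 3 → 124/3
APPEND 38: p_2 = 38·124 + 41 = 4753, q_2 = 38·3 + 1 = 115 → 4753/115
APPEND 37: p_3 = 37·4753 + 124 = 175985, q_3 = 37·115 + 3 = 4258 → 175985/4258
APPEND 44: p_4 = 44·175985 + 4753 = 7748093, q_4 = 44·4258 + 115 = 187467 → 7748093/187467
APPEND 34: p_5 = 34·7748093 + 175985 = 263611147, q_5 = 34·187467 + 4258 = 6378136 → 263611147/6378136
APPEND 11: p_6 = 11·263611147 + 7748093 = 2907470710, q_6 = 11·6378136 + 187467 = 70346963 → 2907470710/70346963
APPEND 17: p_7 = 17·2907470710 + 263611147 = 49690613217, q_7 = 17·70346963 + 6378136 = 1202276507 → 49690613217/1202276507
APPEND 47: p_8 = 47·49690613217 + 2907470710 = 2338366291909, q_8 = 47·1202276507 + 70346963 = 56577342792 → 2338366291909/56577342792
APPEND 26: p_9 = 26·2338366291909 + 49690613217 = 60847214202851, q_9 = 26·56577342792 + 1202276507 = 1472213189099 → 60847214202851/1472213189099
APPEND 36: p_10 = 36·60847214202851 + 2338366291909 = 2192838077594545, q_10 = 36·1472213189099 + 56577342792 = 53056252150356 → 2192838077594545/53056252150356
APPEND 23: p_11 = 23·2192838077594545 + 60847214202851 = 50496122998877386, q_11 = 23·53056252150356 + 1472213189099 = 1221766012647287 → 50496122998877386/1221766012647287
APPEND 40: p_12 = 40·50496122998877386 + 2192838077594545 = 2022037758032689985, q_12 = 40·1221766012647287 + 53056252150356 = 48923696758041836 → 2022037758032689985/48923696758041836
APPEND 22: p_13 = 22·2022037758032689985 + 50496122998877386 = 44535326799718057056, q_13 = 22·48923696758041836 + 1221766012647287 = 1077543094689567679 → 44535326799718057056/1077543094689567679
APPEND 38: p_14 = 38·44535326799718057056 + 2022037758032689985 = 1694364456147318858113, q_14 = 38·1077543094689567679 + 48923696758041836 = 40995561294961613638 → 1694364456147318858113/40995561294961613638
APPEND 48: p_15 = 48·1694364456147318858113 + 44535326799718057056 = 81374029221871023246480, q_15 = 48·40995561294961613638 + 1077543094689567679 = 1968864485252847022303 → 81374029221871023246480/1968864485252847022303

41/1
124/3
175985/4258
263611147/6378136
2907470710/70346963
60847214202851/1472213189099
2192838077594545/53056252150356
50496122998877386/1221766012647287
44535326799718057056/1077543094689567679
1694364456147318858113/40995561294961613638
81374029221871023246480/1968864485252847022303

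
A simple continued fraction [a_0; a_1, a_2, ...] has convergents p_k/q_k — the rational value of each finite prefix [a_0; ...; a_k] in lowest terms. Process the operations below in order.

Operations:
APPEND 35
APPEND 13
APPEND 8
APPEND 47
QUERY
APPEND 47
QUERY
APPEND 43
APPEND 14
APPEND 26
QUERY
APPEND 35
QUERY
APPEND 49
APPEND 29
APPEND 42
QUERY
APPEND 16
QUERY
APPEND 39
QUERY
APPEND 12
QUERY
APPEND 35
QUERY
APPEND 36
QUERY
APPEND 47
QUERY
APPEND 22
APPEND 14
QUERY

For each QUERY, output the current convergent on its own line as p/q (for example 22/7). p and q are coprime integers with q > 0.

APPEND 35: p_0 = 35·1 + 0 = 35, q_0 = 35·0 + 1 = 1 → 35/1
APPEND 13: p_1 = 13·35 + 1 = 456, q_1 = 13·1 + 0 = 13 → 456/13
APPEND 8: p_2 = 8·456 + 35 = 3683, q_2 = 8·13 + 1 = 105 → 3683/105
APPEND 47: p_3 = 47·3683 + 456 = 173557, q_3 = 47·105 + 13 = 4948 → 173557/4948
APPEND 47: p_4 = 47·173557 + 3683 = 8160862, q_4 = 47·4948 + 105 = 232661 → 8160862/232661
APPEND 43: p_5 = 43·8160862 + 173557 = 351090623, q_5 = 43·232661 + 4948 = 10009371 → 351090623/10009371
APPEND 14: p_6 = 14·351090623 + 8160862 = 4923429584, q_6 = 14·10009371 + 232661 = 140363855 → 4923429584/140363855
APPEND 26: p_7 = 26·4923429584 + 351090623 = 128360259807, q_7 = 26·140363855 + 10009371 = 3659469601 → 128360259807/3659469601
APPEND 35: p_8 = 35·128360259807 + 4923429584 = 4497532522829, q_8 = 35·3659469601 + 140363855 = 128221799890 → 4497532522829/128221799890
APPEND 49: p_9 = 49·4497532522829 + 128360259807 = 220507453878428, q_9 = 49·128221799890 + 3659469601 = 6286527664211 → 220507453878428/6286527664211
APPEND 29: p_10 = 29·220507453878428 + 4497532522829 = 6399213694997241, q_10 = 29·6286527664211 + 128221799890 = 182437524062009 → 6399213694997241/182437524062009
APPEND 42: p_11 = 42·6399213694997241 + 220507453878428 = 268987482643762550, q_11 = 42·182437524062009 + 6286527664211 = 7668662538268589 → 268987482643762550/7668662538268589
APPEND 16: p_12 = 16·268987482643762550 + 6399213694997241 = 4310198935995198041, q_12 = 16·7668662538268589 + 182437524062009 = 122881038136359433 → 4310198935995198041/122881038136359433
APPEND 39: p_13 = 39·4310198935995198041 + 268987482643762550 = 168366745986456486149, q_13 = 39·122881038136359433 + 7668662538268589 = 4800029149856286476 → 168366745986456486149/4800029149856286476
APPEND 12: p_14 = 12·168366745986456486149 + 4310198935995198041 = 2024711150773473031829, q_14 = 12·4800029149856286476 + 122881038136359433 = 57723230836411797145 → 2024711150773473031829/57723230836411797145
APPEND 35: p_15 = 35·2024711150773473031829 + 168366745986456486149 = 71033257023058012600164, q_15 = 35·57723230836411797145 + 4800029149856286476 = 2025113108424269186551 → 71033257023058012600164/2025113108424269186551
APPEND 36: p_16 = 36·71033257023058012600164 + 2024711150773473031829 = 2559221963980861926637733, q_16 = 36·2025113108424269186551 + 57723230836411797145 = 72961795134110102512981 → 2559221963980861926637733/72961795134110102512981
APPEND 47: p_17 = 47·2559221963980861926637733 + 71033257023058012600164 = 120354465564123568564573615, q_17 = 47·72961795134110102512981 + 2025113108424269186551 = 3431229484411599087296658 → 120354465564123568564573615/3431229484411599087296658
APPEND 22: p_18 = 22·120354465564123568564573615 + 2559221963980861926637733 = 2650357464374699370347257263, q_18 = 22·3431229484411599087296658 + 72961795134110102512981 = 75560010452189290023039457 → 2650357464374699370347257263/75560010452189290023039457
APPEND 14: p_19 = 14·2650357464374699370347257263 + 120354465564123568564573615 = 37225358966809914753426175297, q_19 = 14·75560010452189290023039457 + 3431229484411599087296658 = 1061271375815061659409849056 → 37225358966809914753426175297/1061271375815061659409849056

173557/4948
8160862/232661
128360259807/3659469601
4497532522829/128221799890
268987482643762550/7668662538268589
4310198935995198041/122881038136359433
168366745986456486149/4800029149856286476
2024711150773473031829/57723230836411797145
71033257023058012600164/2025113108424269186551
2559221963980861926637733/72961795134110102512981
120354465564123568564573615/3431229484411599087296658
37225358966809914753426175297/1061271375815061659409849056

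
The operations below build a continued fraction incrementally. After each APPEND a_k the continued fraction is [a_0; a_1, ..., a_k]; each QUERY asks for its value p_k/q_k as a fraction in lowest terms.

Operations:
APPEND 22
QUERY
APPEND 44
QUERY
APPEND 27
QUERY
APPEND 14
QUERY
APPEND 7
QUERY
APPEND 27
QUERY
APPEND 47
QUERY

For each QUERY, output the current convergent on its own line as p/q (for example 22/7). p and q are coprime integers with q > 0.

22/1
969/44
26185/1189
367559/16690
2599098/118019
70543205/3203203
3318129733/150668560

APPEND 22: p_0 = 22·1 + 0 = 22, q_0 = 22·0 + 1 = 1 → 22/1
APPEND 44: p_1 = 44·22 + 1 = 969, q_1 = 44·1 + 0 = 44 → 969/44
APPEND 27: p_2 = 27·969 + 22 = 26185, q_2 = 27·44 + 1 = 1189 → 26185/1189
APPEND 14: p_3 = 14·26185 + 969 = 367559, q_3 = 14·1189 + 44 = 16690 → 367559/16690
APPEND 7: p_4 = 7·367559 + 26185 = 2599098, q_4 = 7·16690 + 1189 = 118019 → 2599098/118019
APPEND 27: p_5 = 27·2599098 + 367559 = 70543205, q_5 = 27·118019 + 16690 = 3203203 → 70543205/3203203
APPEND 47: p_6 = 47·70543205 + 2599098 = 3318129733, q_6 = 47·3203203 + 118019 = 150668560 → 3318129733/150668560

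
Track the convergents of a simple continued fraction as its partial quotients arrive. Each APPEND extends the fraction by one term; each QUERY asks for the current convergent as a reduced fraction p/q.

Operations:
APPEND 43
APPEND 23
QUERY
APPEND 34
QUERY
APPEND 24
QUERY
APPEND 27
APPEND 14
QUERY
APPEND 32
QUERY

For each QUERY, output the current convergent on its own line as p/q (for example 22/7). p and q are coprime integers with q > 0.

990/23
33703/783
809862/18815
307409540/7141847
9859005257/229047892

APPEND 43: p_0 = 43·1 + 0 = 43, q_0 = 43·0 + 1 = 1 → 43/1
APPEND 23: p_1 = 23·43 + 1 = 990, q_1 = 23·1 + 0 = 23 → 990/23
APPEND 34: p_2 = 34·990 + 43 = 33703, q_2 = 34·23 + 1 = 783 → 33703/783
APPEND 24: p_3 = 24·33703 + 990 = 809862, q_3 = 24·783 + 23 = 18815 → 809862/18815
APPEND 27: p_4 = 27·809862 + 33703 = 21899977, q_4 = 27·18815 + 783 = 508788 → 21899977/508788
APPEND 14: p_5 = 14·21899977 + 809862 = 307409540, q_5 = 14·508788 + 18815 = 7141847 → 307409540/7141847
APPEND 32: p_6 = 32·307409540 + 21899977 = 9859005257, q_6 = 32·7141847 + 508788 = 229047892 → 9859005257/229047892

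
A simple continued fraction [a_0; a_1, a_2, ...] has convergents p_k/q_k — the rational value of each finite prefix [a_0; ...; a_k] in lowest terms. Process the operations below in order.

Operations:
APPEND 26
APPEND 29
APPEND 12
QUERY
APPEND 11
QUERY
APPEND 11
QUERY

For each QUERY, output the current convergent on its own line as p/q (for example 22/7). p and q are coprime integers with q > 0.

9086/349
100701/3868
1116797/42897

APPEND 26: p_0 = 26·1 + 0 = 26, q_0 = 26·0 + 1 = 1 → 26/1
APPEND 29: p_1 = 29·26 + 1 = 755, q_1 = 29·1 + 0 = 29 → 755/29
APPEND 12: p_2 = 12·755 + 26 = 9086, q_2 = 12·29 + 1 = 349 → 9086/349
APPEND 11: p_3 = 11·9086 + 755 = 100701, q_3 = 11·349 + 29 = 3868 → 100701/3868
APPEND 11: p_4 = 11·100701 + 9086 = 1116797, q_4 = 11·3868 + 349 = 42897 → 1116797/42897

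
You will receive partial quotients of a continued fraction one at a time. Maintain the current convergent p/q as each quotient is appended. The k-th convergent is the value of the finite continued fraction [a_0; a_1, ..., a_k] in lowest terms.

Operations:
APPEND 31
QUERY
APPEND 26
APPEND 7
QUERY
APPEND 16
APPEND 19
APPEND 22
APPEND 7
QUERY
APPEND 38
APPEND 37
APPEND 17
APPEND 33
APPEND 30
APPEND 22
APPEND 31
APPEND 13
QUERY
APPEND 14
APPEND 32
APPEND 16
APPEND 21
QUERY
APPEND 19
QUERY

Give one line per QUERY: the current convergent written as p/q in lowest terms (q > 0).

APPEND 31: p_0 = 31·1 + 0 = 31, q_0 = 31·0 + 1 = 1 → 31/1
APPEND 26: p_1 = 26·31 + 1 = 807, q_1 = 26·1 + 0 = 26 → 807/26
APPEND 7: p_2 = 7·807 + 31 = 5680, q_2 = 7·26 + 1 = 183 → 5680/183
APPEND 16: p_3 = 16·5680 + 807 = 91687, q_3 = 16·183 + 26 = 2954 → 91687/2954
APPEND 19: p_4 = 19·91687 + 5680 = 1747733, q_4 = 19·2954 + 183 = 56309 → 1747733/56309
APPEND 22: p_5 = 22·1747733 + 91687 = 38541813, q_5 = 22·56309 + 2954 = 1241752 → 38541813/1241752
APPEND 7: p_6 = 7·38541813 + 1747733 = 271540424, q_6 = 7·1241752 + 56309 = 8748573 → 271540424/8748573
APPEND 38: p_7 = 38·271540424 + 38541813 = 10357077925, q_7 = 38·8748573 + 1241752 = 333687526 → 10357077925/333687526
APPEND 37: p_8 = 37·10357077925 + 271540424 = 383483423649, q_8 = 37·333687526 + 8748573 = 12355187035 → 383483423649/12355187035
APPEND 17: p_9 = 17·383483423649 + 10357077925 = 6529575279958, q_9 = 17·12355187035 + 333687526 = 210371867121 → 6529575279958/210371867121
APPEND 33: p_10 = 33·6529575279958 + 383483423649 = 215859467662263, q_10 = 33·210371867121 + 12355187035 = 6954626802028 → 215859467662263/6954626802028
APPEND 30: p_11 = 30·215859467662263 + 6529575279958 = 6482313605147848, q_11 = 30·6954626802028 + 210371867121 = 208849175927961 → 6482313605147848/208849175927961
APPEND 22: p_12 = 22·6482313605147848 + 215859467662263 = 142826758780914919, q_12 = 22·208849175927961 + 6954626802028 = 4601636497217170 → 142826758780914919/4601636497217170
APPEND 31: p_13 = 31·142826758780914919 + 6482313605147848 = 4434111835813510337, q_13 = 31·4601636497217170 + 208849175927961 = 142859580589660231 → 4434111835813510337/142859580589660231
APPEND 13: p_14 = 13·4434111835813510337 + 142826758780914919 = 57786280624356549300, q_14 = 13·142859580589660231 + 4601636497217170 = 1861776184162800173 → 57786280624356549300/1861776184162800173
APPEND 14: p_15 = 14·57786280624356549300 + 4434111835813510337 = 813442040576805200537, q_15 = 14·1861776184162800173 + 142859580589660231 = 26207726158868862653 → 813442040576805200537/26207726158868862653
APPEND 32: p_16 = 32·813442040576805200537 + 57786280624356549300 = 26087931579082122966484, q_16 = 32·26207726158868862653 + 1861776184162800173 = 840509013267966405069 → 26087931579082122966484/840509013267966405069
APPEND 16: p_17 = 16·26087931579082122966484 + 813442040576805200537 = 418220347305890772664281, q_17 = 16·840509013267966405069 + 26207726158868862653 = 13474351938446331343757 → 418220347305890772664281/13474351938446331343757
APPEND 21: p_18 = 21·418220347305890772664281 + 26087931579082122966484 = 8808715225002788348916385, q_18 = 21·13474351938446331343757 + 840509013267966405069 = 283801899720640924623966 → 8808715225002788348916385/283801899720640924623966
APPEND 19: p_19 = 19·8808715225002788348916385 + 418220347305890772664281 = 167783809622358869402075596, q_19 = 19·283801899720640924623966 + 13474351938446331343757 = 5405710446630623899199111 → 167783809622358869402075596/5405710446630623899199111

31/1
5680/183
271540424/8748573
57786280624356549300/1861776184162800173
8808715225002788348916385/283801899720640924623966
167783809622358869402075596/5405710446630623899199111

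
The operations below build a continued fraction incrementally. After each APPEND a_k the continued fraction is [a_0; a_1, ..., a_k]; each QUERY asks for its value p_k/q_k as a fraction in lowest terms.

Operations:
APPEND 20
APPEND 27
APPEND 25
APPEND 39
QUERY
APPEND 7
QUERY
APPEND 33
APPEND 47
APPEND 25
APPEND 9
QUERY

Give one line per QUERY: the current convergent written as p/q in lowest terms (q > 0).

528796/26391
3715117/185413
1309809738009/65369610958

APPEND 20: p_0 = 20·1 + 0 = 20, q_0 = 20·0 + 1 = 1 → 20/1
APPEND 27: p_1 = 27·20 + 1 = 541, q_1 = 27·1 + 0 = 27 → 541/27
APPEND 25: p_2 = 25·541 + 20 = 13545, q_2 = 25·27 + 1 = 676 → 13545/676
APPEND 39: p_3 = 39·13545 + 541 = 528796, q_3 = 39·676 + 27 = 26391 → 528796/26391
APPEND 7: p_4 = 7·528796 + 13545 = 3715117, q_4 = 7·26391 + 676 = 185413 → 3715117/185413
APPEND 33: p_5 = 33·3715117 + 528796 = 123127657, q_5 = 33·185413 + 26391 = 6145020 → 123127657/6145020
APPEND 47: p_6 = 47·123127657 + 3715117 = 5790714996, q_6 = 47·6145020 + 185413 = 289001353 → 5790714996/289001353
APPEND 25: p_7 = 25·5790714996 + 123127657 = 144891002557, q_7 = 25·289001353 + 6145020 = 7231178845 → 144891002557/7231178845
APPEND 9: p_8 = 9·144891002557 + 5790714996 = 1309809738009, q_8 = 9·7231178845 + 289001353 = 65369610958 → 1309809738009/65369610958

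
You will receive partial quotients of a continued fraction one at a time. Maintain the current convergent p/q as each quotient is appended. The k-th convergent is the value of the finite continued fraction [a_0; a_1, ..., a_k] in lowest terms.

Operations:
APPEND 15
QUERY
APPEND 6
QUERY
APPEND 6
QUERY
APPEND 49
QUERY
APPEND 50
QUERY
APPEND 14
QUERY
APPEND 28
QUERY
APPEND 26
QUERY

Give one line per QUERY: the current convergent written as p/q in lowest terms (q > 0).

15/1
91/6
561/37
27580/1819
1379561/90987
19341434/1275637
542939713/35808823
14135773972/932305035

APPEND 15: p_0 = 15·1 + 0 = 15, q_0 = 15·0 + 1 = 1 → 15/1
APPEND 6: p_1 = 6·15 + 1 = 91, q_1 = 6·1 + 0 = 6 → 91/6
APPEND 6: p_2 = 6·91 + 15 = 561, q_2 = 6·6 + 1 = 37 → 561/37
APPEND 49: p_3 = 49·561 + 91 = 27580, q_3 = 49·37 + 6 = 1819 → 27580/1819
APPEND 50: p_4 = 50·27580 + 561 = 1379561, q_4 = 50·1819 + 37 = 90987 → 1379561/90987
APPEND 14: p_5 = 14·1379561 + 27580 = 19341434, q_5 = 14·90987 + 1819 = 1275637 → 19341434/1275637
APPEND 28: p_6 = 28·19341434 + 1379561 = 542939713, q_6 = 28·1275637 + 90987 = 35808823 → 542939713/35808823
APPEND 26: p_7 = 26·542939713 + 19341434 = 14135773972, q_7 = 26·35808823 + 1275637 = 932305035 → 14135773972/932305035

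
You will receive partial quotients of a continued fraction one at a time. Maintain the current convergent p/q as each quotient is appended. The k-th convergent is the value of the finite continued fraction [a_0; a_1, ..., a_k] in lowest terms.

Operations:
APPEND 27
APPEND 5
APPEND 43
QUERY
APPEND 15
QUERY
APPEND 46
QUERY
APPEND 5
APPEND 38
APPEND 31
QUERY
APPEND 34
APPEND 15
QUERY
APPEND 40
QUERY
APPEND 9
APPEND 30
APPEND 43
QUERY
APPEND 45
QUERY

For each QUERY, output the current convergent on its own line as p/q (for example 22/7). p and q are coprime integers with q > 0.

APPEND 27: p_0 = 27·1 + 0 = 27, q_0 = 27·0 + 1 = 1 → 27/1
APPEND 5: p_1 = 5·27 + 1 = 136, q_1 = 5·1 + 0 = 5 → 136/5
APPEND 43: p_2 = 43·136 + 27 = 5875, q_2 = 43·5 + 1 = 216 → 5875/216
APPEND 15: p_3 = 15·5875 + 136 = 88261, q_3 = 15·216 + 5 = 3245 → 88261/3245
APPEND 46: p_4 = 46·88261 + 5875 = 4065881, q_4 = 46·3245 + 216 = 149486 → 4065881/149486
APPEND 5: p_5 = 5·4065881 + 88261 = 20417666, q_5 = 5·149486 + 3245 = 750675 → 20417666/750675
APPEND 38: p_6 = 38·20417666 + 4065881 = 779937189, q_6 = 38·750675 + 149486 = 28675136 → 779937189/28675136
APPEND 31: p_7 = 31·779937189 + 20417666 = 24198470525, q_7 = 31·28675136 + 750675 = 889679891 → 24198470525/889679891
APPEND 34: p_8 = 34·24198470525 + 779937189 = 823527935039, q_8 = 34·889679891 + 28675136 = 30277791430 → 823527935039/30277791430
APPEND 15: p_9 = 15·823527935039 + 24198470525 = 12377117496110, q_9 = 15·30277791430 + 889679891 = 455056551341 → 12377117496110/455056551341
APPEND 40: p_10 = 40·12377117496110 + 823527935039 = 495908227779439, q_10 = 40·455056551341 + 30277791430 = 18232539845070 → 495908227779439/18232539845070
APPEND 9: p_11 = 9·495908227779439 + 12377117496110 = 4475551167511061, q_11 = 9·18232539845070 + 455056551341 = 164547915156971 → 4475551167511061/164547915156971
APPEND 30: p_12 = 30·4475551167511061 + 495908227779439 = 134762443253111269, q_12 = 30·164547915156971 + 18232539845070 = 4954669994554200 → 134762443253111269/4954669994554200
APPEND 43: p_13 = 43·134762443253111269 + 4475551167511061 = 5799260611051295628, q_13 = 43·4954669994554200 + 164547915156971 = 213215357680987571 → 5799260611051295628/213215357680987571
APPEND 45: p_14 = 45·5799260611051295628 + 134762443253111269 = 261101489940561414529, q_14 = 45·213215357680987571 + 4954669994554200 = 9599645765638994895 → 261101489940561414529/9599645765638994895

5875/216
88261/3245
4065881/149486
24198470525/889679891
12377117496110/455056551341
495908227779439/18232539845070
5799260611051295628/213215357680987571
261101489940561414529/9599645765638994895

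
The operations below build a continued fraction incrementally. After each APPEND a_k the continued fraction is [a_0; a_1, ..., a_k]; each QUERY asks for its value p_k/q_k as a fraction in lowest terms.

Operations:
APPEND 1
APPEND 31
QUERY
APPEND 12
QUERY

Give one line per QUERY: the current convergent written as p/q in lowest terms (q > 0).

APPEND 1: p_0 = 1·1 + 0 = 1, q_0 = 1·0 + 1 = 1 → 1/1
APPEND 31: p_1 = 31·1 + 1 = 32, q_1 = 31·1 + 0 = 31 → 32/31
APPEND 12: p_2 = 12·32 + 1 = 385, q_2 = 12·31 + 1 = 373 → 385/373

32/31
385/373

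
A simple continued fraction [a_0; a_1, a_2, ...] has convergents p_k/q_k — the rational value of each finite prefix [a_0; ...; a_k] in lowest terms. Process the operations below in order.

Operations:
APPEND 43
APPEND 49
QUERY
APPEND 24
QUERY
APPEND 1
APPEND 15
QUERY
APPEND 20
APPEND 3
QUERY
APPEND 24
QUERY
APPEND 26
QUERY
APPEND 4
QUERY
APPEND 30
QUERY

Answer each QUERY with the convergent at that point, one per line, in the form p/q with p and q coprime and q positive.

APPEND 43: p_0 = 43·1 + 0 = 43, q_0 = 43·0 + 1 = 1 → 43/1
APPEND 49: p_1 = 49·43 + 1 = 2108, q_1 = 49·1 + 0 = 49 → 2108/49
APPEND 24: p_2 = 24·2108 + 43 = 50635, q_2 = 24·49 + 1 = 1177 → 50635/1177
APPEND 1: p_3 = 1·50635 + 2108 = 52743, q_3 = 1·1177 + 49 = 1226 → 52743/1226
APPEND 15: p_4 = 15·52743 + 50635 = 841780, q_4 = 15·1226 + 1177 = 19567 → 841780/19567
APPEND 20: p_5 = 20·841780 + 52743 = 16888343, q_5 = 20·19567 + 1226 = 392566 → 16888343/392566
APPEND 3: p_6 = 3·16888343 + 841780 = 51506809, q_6 = 3·392566 + 19567 = 1197265 → 51506809/1197265
APPEND 24: p_7 = 24·51506809 + 16888343 = 1253051759, q_7 = 24·1197265 + 392566 = 29126926 → 1253051759/29126926
APPEND 26: p_8 = 26·1253051759 + 51506809 = 32630852543, q_8 = 26·29126926 + 1197265 = 758497341 → 32630852543/758497341
APPEND 4: p_9 = 4·32630852543 + 1253051759 = 131776461931, q_9 = 4·758497341 + 29126926 = 3063116290 → 131776461931/3063116290
APPEND 30: p_10 = 30·131776461931 + 32630852543 = 3985924710473, q_10 = 30·3063116290 + 758497341 = 92651986041 → 3985924710473/92651986041

2108/49
50635/1177
841780/19567
51506809/1197265
1253051759/29126926
32630852543/758497341
131776461931/3063116290
3985924710473/92651986041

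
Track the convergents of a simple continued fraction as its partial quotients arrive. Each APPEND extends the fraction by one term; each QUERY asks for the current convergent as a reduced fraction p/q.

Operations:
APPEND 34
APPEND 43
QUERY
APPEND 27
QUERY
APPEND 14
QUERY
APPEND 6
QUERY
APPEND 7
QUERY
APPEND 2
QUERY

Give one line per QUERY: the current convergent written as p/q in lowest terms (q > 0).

1463/43
39535/1162
554953/16311
3369253/99028
24139724/709507
51648701/1518042

APPEND 34: p_0 = 34·1 + 0 = 34, q_0 = 34·0 + 1 = 1 → 34/1
APPEND 43: p_1 = 43·34 + 1 = 1463, q_1 = 43·1 + 0 = 43 → 1463/43
APPEND 27: p_2 = 27·1463 + 34 = 39535, q_2 = 27·43 + 1 = 1162 → 39535/1162
APPEND 14: p_3 = 14·39535 + 1463 = 554953, q_3 = 14·1162 + 43 = 16311 → 554953/16311
APPEND 6: p_4 = 6·554953 + 39535 = 3369253, q_4 = 6·16311 + 1162 = 99028 → 3369253/99028
APPEND 7: p_5 = 7·3369253 + 554953 = 24139724, q_5 = 7·99028 + 16311 = 709507 → 24139724/709507
APPEND 2: p_6 = 2·24139724 + 3369253 = 51648701, q_6 = 2·709507 + 99028 = 1518042 → 51648701/1518042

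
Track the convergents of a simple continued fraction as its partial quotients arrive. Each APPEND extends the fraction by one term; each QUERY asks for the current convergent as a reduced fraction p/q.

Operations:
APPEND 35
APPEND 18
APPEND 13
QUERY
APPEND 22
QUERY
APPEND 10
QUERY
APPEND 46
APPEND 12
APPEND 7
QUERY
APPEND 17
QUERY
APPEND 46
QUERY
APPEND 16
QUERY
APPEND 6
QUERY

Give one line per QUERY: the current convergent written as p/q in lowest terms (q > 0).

8238/235
181867/5188
1826908/52115
7171457331/204575435
122927237155/3506664246
5661824366461/161511130751
90712117100531/2587684756262
549934526969647/15687619668323

APPEND 35: p_0 = 35·1 + 0 = 35, q_0 = 35·0 + 1 = 1 → 35/1
APPEND 18: p_1 = 18·35 + 1 = 631, q_1 = 18·1 + 0 = 18 → 631/18
APPEND 13: p_2 = 13·631 + 35 = 8238, q_2 = 13·18 + 1 = 235 → 8238/235
APPEND 22: p_3 = 22·8238 + 631 = 181867, q_3 = 22·235 + 18 = 5188 → 181867/5188
APPEND 10: p_4 = 10·181867 + 8238 = 1826908, q_4 = 10·5188 + 235 = 52115 → 1826908/52115
APPEND 46: p_5 = 46·1826908 + 181867 = 84219635, q_5 = 46·52115 + 5188 = 2402478 → 84219635/2402478
APPEND 12: p_6 = 12·84219635 + 1826908 = 1012462528, q_6 = 12·2402478 + 52115 = 28881851 → 1012462528/28881851
APPEND 7: p_7 = 7·1012462528 + 84219635 = 7171457331, q_7 = 7·28881851 + 2402478 = 204575435 → 7171457331/204575435
APPEND 17: p_8 = 17·7171457331 + 1012462528 = 122927237155, q_8 = 17·204575435 + 28881851 = 3506664246 → 122927237155/3506664246
APPEND 46: p_9 = 46·122927237155 + 7171457331 = 5661824366461, q_9 = 46·3506664246 + 204575435 = 161511130751 → 5661824366461/161511130751
APPEND 16: p_10 = 16·5661824366461 + 122927237155 = 90712117100531, q_10 = 16·161511130751 + 3506664246 = 2587684756262 → 90712117100531/2587684756262
APPEND 6: p_11 = 6·90712117100531 + 5661824366461 = 549934526969647, q_11 = 6·2587684756262 + 161511130751 = 15687619668323 → 549934526969647/15687619668323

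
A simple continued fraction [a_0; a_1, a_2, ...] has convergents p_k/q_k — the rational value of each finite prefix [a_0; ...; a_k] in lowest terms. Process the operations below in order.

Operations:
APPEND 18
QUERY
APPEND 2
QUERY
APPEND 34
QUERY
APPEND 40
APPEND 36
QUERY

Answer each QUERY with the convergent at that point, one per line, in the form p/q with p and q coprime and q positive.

APPEND 18: p_0 = 18·1 + 0 = 18, q_0 = 18·0 + 1 = 1 → 18/1
APPEND 2: p_1 = 2·18 + 1 = 37, q_1 = 2·1 + 0 = 2 → 37/2
APPEND 34: p_2 = 34·37 + 18 = 1276, q_2 = 34·2 + 1 = 69 → 1276/69
APPEND 40: p_3 = 40·1276 + 37 = 51077, q_3 = 40·69 + 2 = 2762 → 51077/2762
APPEND 36: p_4 = 36·51077 + 1276 = 1840048, q_4 = 36·2762 + 69 = 99501 → 1840048/99501

18/1
37/2
1276/69
1840048/99501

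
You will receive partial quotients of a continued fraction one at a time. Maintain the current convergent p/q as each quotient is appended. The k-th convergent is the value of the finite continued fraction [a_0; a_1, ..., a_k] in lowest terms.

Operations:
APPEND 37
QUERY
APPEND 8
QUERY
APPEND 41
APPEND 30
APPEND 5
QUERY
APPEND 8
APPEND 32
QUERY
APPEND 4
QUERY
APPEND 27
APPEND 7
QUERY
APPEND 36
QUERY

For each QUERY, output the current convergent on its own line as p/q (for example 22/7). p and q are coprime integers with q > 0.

37/1
297/8
1845799/49719
486105287/13093879
1959554257/52783146
375718045839/10120454893
13579243720430/365774614969

APPEND 37: p_0 = 37·1 + 0 = 37, q_0 = 37·0 + 1 = 1 → 37/1
APPEND 8: p_1 = 8·37 + 1 = 297, q_1 = 8·1 + 0 = 8 → 297/8
APPEND 41: p_2 = 41·297 + 37 = 12214, q_2 = 41·8 + 1 = 329 → 12214/329
APPEND 30: p_3 = 30·12214 + 297 = 366717, q_3 = 30·329 + 8 = 9878 → 366717/9878
APPEND 5: p_4 = 5·366717 + 12214 = 1845799, q_4 = 5·9878 + 329 = 49719 → 1845799/49719
APPEND 8: p_5 = 8·1845799 + 366717 = 15133109, q_5 = 8·49719 + 9878 = 407630 → 15133109/407630
APPEND 32: p_6 = 32·15133109 + 1845799 = 486105287, q_6 = 32·407630 + 49719 = 13093879 → 486105287/13093879
APPEND 4: p_7 = 4·486105287 + 15133109 = 1959554257, q_7 = 4·13093879 + 407630 = 52783146 → 1959554257/52783146
APPEND 27: p_8 = 27·1959554257 + 486105287 = 53394070226, q_8 = 27·52783146 + 13093879 = 1438238821 → 53394070226/1438238821
APPEND 7: p_9 = 7·53394070226 + 1959554257 = 375718045839, q_9 = 7·1438238821 + 52783146 = 10120454893 → 375718045839/10120454893
APPEND 36: p_10 = 36·375718045839 + 53394070226 = 13579243720430, q_10 = 36·10120454893 + 1438238821 = 365774614969 → 13579243720430/365774614969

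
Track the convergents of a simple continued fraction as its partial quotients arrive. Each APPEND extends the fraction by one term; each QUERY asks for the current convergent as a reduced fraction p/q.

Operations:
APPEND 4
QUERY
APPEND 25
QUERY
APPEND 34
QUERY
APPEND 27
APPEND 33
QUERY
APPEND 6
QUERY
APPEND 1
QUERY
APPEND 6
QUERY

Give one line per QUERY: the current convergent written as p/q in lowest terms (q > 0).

APPEND 4: p_0 = 4·1 + 0 = 4, q_0 = 4·0 + 1 = 1 → 4/1
APPEND 25: p_1 = 25·4 + 1 = 101, q_1 = 25·1 + 0 = 25 → 101/25
APPEND 34: p_2 = 34·101 + 4 = 3438, q_2 = 34·25 + 1 = 851 → 3438/851
APPEND 27: p_3 = 27·3438 + 101 = 92927, q_3 = 27·851 + 25 = 23002 → 92927/23002
APPEND 33: p_4 = 33·92927 + 3438 = 3070029, q_4 = 33·23002 + 851 = 759917 → 3070029/759917
APPEND 6: p_5 = 6·3070029 + 92927 = 18513101, q_5 = 6·759917 + 23002 = 4582504 → 18513101/4582504
APPEND 1: p_6 = 1·18513101 + 3070029 = 21583130, q_6 = 1·4582504 + 759917 = 5342421 → 21583130/5342421
APPEND 6: p_7 = 6·21583130 + 18513101 = 148011881, q_7 = 6·5342421 + 4582504 = 36637030 → 148011881/36637030

4/1
101/25
3438/851
3070029/759917
18513101/4582504
21583130/5342421
148011881/36637030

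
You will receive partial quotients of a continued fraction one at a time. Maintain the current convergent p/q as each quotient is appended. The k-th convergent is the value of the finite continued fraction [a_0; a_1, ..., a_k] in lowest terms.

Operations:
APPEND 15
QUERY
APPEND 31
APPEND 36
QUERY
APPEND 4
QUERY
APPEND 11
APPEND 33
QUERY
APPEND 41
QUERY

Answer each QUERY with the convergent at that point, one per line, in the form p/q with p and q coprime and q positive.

APPEND 15: p_0 = 15·1 + 0 = 15, q_0 = 15·0 + 1 = 1 → 15/1
APPEND 31: p_1 = 31·15 + 1 = 466, q_1 = 31·1 + 0 = 31 → 466/31
APPEND 36: p_2 = 36·466 + 15 = 16791, q_2 = 36·31 + 1 = 1117 → 16791/1117
APPEND 4: p_3 = 4·16791 + 466 = 67630, q_3 = 4·1117 + 31 = 4499 → 67630/4499
APPEND 11: p_4 = 11·67630 + 16791 = 760721, q_4 = 11·4499 + 1117 = 50606 → 760721/50606
APPEND 33: p_5 = 33·760721 + 67630 = 25171423, q_5 = 33·50606 + 4499 = 1674497 → 25171423/1674497
APPEND 41: p_6 = 41·25171423 + 760721 = 1032789064, q_6 = 41·1674497 + 50606 = 68704983 → 1032789064/68704983

15/1
16791/1117
67630/4499
25171423/1674497
1032789064/68704983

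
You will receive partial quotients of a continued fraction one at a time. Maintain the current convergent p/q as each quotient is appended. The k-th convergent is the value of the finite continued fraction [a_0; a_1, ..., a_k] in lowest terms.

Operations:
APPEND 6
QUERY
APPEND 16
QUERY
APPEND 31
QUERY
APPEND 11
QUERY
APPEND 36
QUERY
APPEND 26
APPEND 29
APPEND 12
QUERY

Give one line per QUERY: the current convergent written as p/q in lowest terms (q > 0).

6/1
97/16
3013/497
33240/5483
1199653/197885
10911647918/1799896677

APPEND 6: p_0 = 6·1 + 0 = 6, q_0 = 6·0 + 1 = 1 → 6/1
APPEND 16: p_1 = 16·6 + 1 = 97, q_1 = 16·1 + 0 = 16 → 97/16
APPEND 31: p_2 = 31·97 + 6 = 3013, q_2 = 31·16 + 1 = 497 → 3013/497
APPEND 11: p_3 = 11·3013 + 97 = 33240, q_3 = 11·497 + 16 = 5483 → 33240/5483
APPEND 36: p_4 = 36·33240 + 3013 = 1199653, q_4 = 36·5483 + 497 = 197885 → 1199653/197885
APPEND 26: p_5 = 26·1199653 + 33240 = 31224218, q_5 = 26·197885 + 5483 = 5150493 → 31224218/5150493
APPEND 29: p_6 = 29·31224218 + 1199653 = 906701975, q_6 = 29·5150493 + 197885 = 149562182 → 906701975/149562182
APPEND 12: p_7 = 12·906701975 + 31224218 = 10911647918, q_7 = 12·149562182 + 5150493 = 1799896677 → 10911647918/1799896677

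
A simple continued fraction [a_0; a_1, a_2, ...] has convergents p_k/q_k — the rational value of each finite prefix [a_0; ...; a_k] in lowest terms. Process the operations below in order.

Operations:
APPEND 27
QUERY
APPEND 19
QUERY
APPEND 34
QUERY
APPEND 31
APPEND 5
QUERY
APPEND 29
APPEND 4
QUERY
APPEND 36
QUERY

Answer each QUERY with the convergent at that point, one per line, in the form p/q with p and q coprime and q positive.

APPEND 27: p_0 = 27·1 + 0 = 27, q_0 = 27·0 + 1 = 1 → 27/1
APPEND 19: p_1 = 19·27 + 1 = 514, q_1 = 19·1 + 0 = 19 → 514/19
APPEND 34: p_2 = 34·514 + 27 = 17503, q_2 = 34·19 + 1 = 647 → 17503/647
APPEND 31: p_3 = 31·17503 + 514 = 543107, q_3 = 31·647 + 19 = 20076 → 543107/20076
APPEND 5: p_4 = 5·543107 + 17503 = 2733038, q_4 = 5·20076 + 647 = 101027 → 2733038/101027
APPEND 29: p_5 = 29·2733038 + 543107 = 79801209, q_5 = 29·101027 + 20076 = 2949859 → 79801209/2949859
APPEND 4: p_6 = 4·79801209 + 2733038 = 321937874, q_6 = 4·2949859 + 101027 = 11900463 → 321937874/11900463
APPEND 36: p_7 = 36·321937874 + 79801209 = 11669564673, q_7 = 36·11900463 + 2949859 = 431366527 → 11669564673/431366527

27/1
514/19
17503/647
2733038/101027
321937874/11900463
11669564673/431366527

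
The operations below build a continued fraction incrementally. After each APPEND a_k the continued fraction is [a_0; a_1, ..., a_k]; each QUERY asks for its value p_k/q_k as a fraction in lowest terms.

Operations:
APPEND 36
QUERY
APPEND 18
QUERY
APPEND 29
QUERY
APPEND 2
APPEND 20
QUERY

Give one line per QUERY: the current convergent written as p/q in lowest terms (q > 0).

APPEND 36: p_0 = 36·1 + 0 = 36, q_0 = 36·0 + 1 = 1 → 36/1
APPEND 18: p_1 = 18·36 + 1 = 649, q_1 = 18·1 + 0 = 18 → 649/18
APPEND 29: p_2 = 29·649 + 36 = 18857, q_2 = 29·18 + 1 = 523 → 18857/523
APPEND 2: p_3 = 2·18857 + 649 = 38363, q_3 = 2·523 + 18 = 1064 → 38363/1064
APPEND 20: p_4 = 20·38363 + 18857 = 786117, q_4 = 20·1064 + 523 = 21803 → 786117/21803

36/1
649/18
18857/523
786117/21803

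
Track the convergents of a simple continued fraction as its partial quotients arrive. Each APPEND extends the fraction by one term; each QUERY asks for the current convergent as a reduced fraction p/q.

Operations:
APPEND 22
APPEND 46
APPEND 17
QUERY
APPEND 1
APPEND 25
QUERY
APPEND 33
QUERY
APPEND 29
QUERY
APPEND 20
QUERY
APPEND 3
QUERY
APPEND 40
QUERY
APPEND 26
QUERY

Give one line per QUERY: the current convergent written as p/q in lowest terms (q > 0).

APPEND 22: p_0 = 22·1 + 0 = 22, q_0 = 22·0 + 1 = 1 → 22/1
APPEND 46: p_1 = 46·22 + 1 = 1013, q_1 = 46·1 + 0 = 46 → 1013/46
APPEND 17: p_2 = 17·1013 + 22 = 17243, q_2 = 17·46 + 1 = 783 → 17243/783
APPEND 1: p_3 = 1·17243 + 1013 = 18256, q_3 = 1·783 + 46 = 829 → 18256/829
APPEND 25: p_4 = 25·18256 + 17243 = 473643, q_4 = 25·829 + 783 = 21508 → 473643/21508
APPEND 33: p_5 = 33·473643 + 18256 = 15648475, q_5 = 33·21508 + 829 = 710593 → 15648475/710593
APPEND 29: p_6 = 29·15648475 + 473643 = 454279418, q_6 = 29·710593 + 21508 = 20628705 → 454279418/20628705
APPEND 20: p_7 = 20·454279418 + 15648475 = 9101236835, q_7 = 20·20628705 + 710593 = 413284693 → 9101236835/413284693
APPEND 3: p_8 = 3·9101236835 + 454279418 = 27757989923, q_8 = 3·413284693 + 20628705 = 1260482784 → 27757989923/1260482784
APPEND 40: p_9 = 40·27757989923 + 9101236835 = 1119420833755, q_9 = 40·1260482784 + 413284693 = 50832596053 → 1119420833755/50832596053
APPEND 26: p_10 = 26·1119420833755 + 27757989923 = 29132699667553, q_10 = 26·50832596053 + 1260482784 = 1322907980162 → 29132699667553/1322907980162

17243/783
473643/21508
15648475/710593
454279418/20628705
9101236835/413284693
27757989923/1260482784
1119420833755/50832596053
29132699667553/1322907980162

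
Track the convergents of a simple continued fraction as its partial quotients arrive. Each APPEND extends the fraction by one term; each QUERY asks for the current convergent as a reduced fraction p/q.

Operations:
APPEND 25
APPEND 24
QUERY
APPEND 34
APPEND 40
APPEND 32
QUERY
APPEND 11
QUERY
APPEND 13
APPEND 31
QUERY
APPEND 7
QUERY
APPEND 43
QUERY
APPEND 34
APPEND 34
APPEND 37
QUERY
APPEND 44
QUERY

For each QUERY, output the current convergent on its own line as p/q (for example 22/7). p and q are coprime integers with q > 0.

601/24
26227211/1047345
289318282/11553499
117697629469/4700081291
827670771160/33051811869
35707540789349/1425927991658
1530860207538969647/61132645177746765
67399190897214160701/2691487310268809512

APPEND 25: p_0 = 25·1 + 0 = 25, q_0 = 25·0 + 1 = 1 → 25/1
APPEND 24: p_1 = 24·25 + 1 = 601, q_1 = 24·1 + 0 = 24 → 601/24
APPEND 34: p_2 = 34·601 + 25 = 20459, q_2 = 34·24 + 1 = 817 → 20459/817
APPEND 40: p_3 = 40·20459 + 601 = 818961, q_3 = 40·817 + 24 = 32704 → 818961/32704
APPEND 32: p_4 = 32·818961 + 20459 = 26227211, q_4 = 32·32704 + 817 = 1047345 → 26227211/1047345
APPEND 11: p_5 = 11·26227211 + 818961 = 289318282, q_5 = 11·1047345 + 32704 = 11553499 → 289318282/11553499
APPEND 13: p_6 = 13·289318282 + 26227211 = 3787364877, q_6 = 13·11553499 + 1047345 = 151242832 → 3787364877/151242832
APPEND 31: p_7 = 31·3787364877 + 289318282 = 117697629469, q_7 = 31·151242832 + 11553499 = 4700081291 → 117697629469/4700081291
APPEND 7: p_8 = 7·117697629469 + 3787364877 = 827670771160, q_8 = 7·4700081291 + 151242832 = 33051811869 → 827670771160/33051811869
APPEND 43: p_9 = 43·827670771160 + 117697629469 = 35707540789349, q_9 = 43·33051811869 + 4700081291 = 1425927991658 → 35707540789349/1425927991658
APPEND 34: p_10 = 34·35707540789349 + 827670771160 = 1214884057609026, q_10 = 34·1425927991658 + 33051811869 = 48514603528241 → 1214884057609026/48514603528241
APPEND 34: p_11 = 34·1214884057609026 + 35707540789349 = 41341765499496233, q_11 = 34·48514603528241 + 1425927991658 = 1650922447951852 → 41341765499496233/1650922447951852
APPEND 37: p_12 = 37·41341765499496233 + 1214884057609026 = 1530860207538969647, q_12 = 37·1650922447951852 + 48514603528241 = 61132645177746765 → 1530860207538969647/61132645177746765
APPEND 44: p_13 = 44·1530860207538969647 + 41341765499496233 = 67399190897214160701, q_13 = 44·61132645177746765 + 1650922447951852 = 2691487310268809512 → 67399190897214160701/2691487310268809512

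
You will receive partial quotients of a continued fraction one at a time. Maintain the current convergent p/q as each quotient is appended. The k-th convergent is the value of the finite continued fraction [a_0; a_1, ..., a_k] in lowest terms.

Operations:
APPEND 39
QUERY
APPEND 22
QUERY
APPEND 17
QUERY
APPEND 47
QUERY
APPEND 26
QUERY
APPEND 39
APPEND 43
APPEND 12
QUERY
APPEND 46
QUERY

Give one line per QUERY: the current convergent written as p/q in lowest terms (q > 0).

39/1
859/22
14642/375
689033/17647
17929500/459197
362083892561/9273422974
16685974387225/427348748191

APPEND 39: p_0 = 39·1 + 0 = 39, q_0 = 39·0 + 1 = 1 → 39/1
APPEND 22: p_1 = 22·39 + 1 = 859, q_1 = 22·1 + 0 = 22 → 859/22
APPEND 17: p_2 = 17·859 + 39 = 14642, q_2 = 17·22 + 1 = 375 → 14642/375
APPEND 47: p_3 = 47·14642 + 859 = 689033, q_3 = 47·375 + 22 = 17647 → 689033/17647
APPEND 26: p_4 = 26·689033 + 14642 = 17929500, q_4 = 26·17647 + 375 = 459197 → 17929500/459197
APPEND 39: p_5 = 39·17929500 + 689033 = 699939533, q_5 = 39·459197 + 17647 = 17926330 → 699939533/17926330
APPEND 43: p_6 = 43·699939533 + 17929500 = 30115329419, q_6 = 43·17926330 + 459197 = 771291387 → 30115329419/771291387
APPEND 12: p_7 = 12·30115329419 + 699939533 = 362083892561, q_7 = 12·771291387 + 17926330 = 9273422974 → 362083892561/9273422974
APPEND 46: p_8 = 46·362083892561 + 30115329419 = 16685974387225, q_8 = 46·9273422974 + 771291387 = 427348748191 → 16685974387225/427348748191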